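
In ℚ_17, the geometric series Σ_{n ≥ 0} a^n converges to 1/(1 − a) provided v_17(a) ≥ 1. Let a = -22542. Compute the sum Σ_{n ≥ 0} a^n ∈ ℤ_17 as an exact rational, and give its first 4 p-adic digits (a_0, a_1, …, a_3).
Σ a^n = 1/(1 − a) = 1/22543;  first 4 digits = (1, 0, 7, 12)

v_17(a) = 2 ≥ 1, so the series converges in ℤ_17 to 1/(1 − a) = 1/(1 − (-22542)) = 1/22543. Expand this rational in ℤ_17: compute digits iteratively via d_i = x_i mod 17, x_{i+1} = (x_i − d_i)/17. The first 4 digits are (1, 0, 7, 12).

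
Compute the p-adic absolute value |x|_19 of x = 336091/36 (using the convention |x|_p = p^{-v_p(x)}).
|336091/36|_19 = 1/6859

Step 1 — compute v_19(x) by factoring powers of 19 out of the numerator and denominator: v_19(336091/36) = 3. Step 2 — apply |x|_p = p^{-v_p(x)} = 19^{-3} = 1/6859.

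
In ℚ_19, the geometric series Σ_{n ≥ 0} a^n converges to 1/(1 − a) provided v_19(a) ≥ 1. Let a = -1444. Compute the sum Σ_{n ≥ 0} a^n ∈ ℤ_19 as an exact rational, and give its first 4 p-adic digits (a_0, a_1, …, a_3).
Σ a^n = 1/(1 − a) = 1/1445;  first 4 digits = (1, 0, 15, 18)

v_19(a) = 2 ≥ 1, so the series converges in ℤ_19 to 1/(1 − a) = 1/(1 − (-1444)) = 1/1445. Expand this rational in ℤ_19: compute digits iteratively via d_i = x_i mod 19, x_{i+1} = (x_i − d_i)/19. The first 4 digits are (1, 0, 15, 18).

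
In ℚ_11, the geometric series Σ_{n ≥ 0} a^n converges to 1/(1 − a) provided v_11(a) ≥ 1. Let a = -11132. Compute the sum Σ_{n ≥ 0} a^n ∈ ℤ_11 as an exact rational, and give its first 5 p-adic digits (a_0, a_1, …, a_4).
Σ a^n = 1/(1 − a) = 1/11133;  first 5 digits = (1, 0, 7, 2, 4)

v_11(a) = 2 ≥ 1, so the series converges in ℤ_11 to 1/(1 − a) = 1/(1 − (-11132)) = 1/11133. Expand this rational in ℤ_11: compute digits iteratively via d_i = x_i mod 11, x_{i+1} = (x_i − d_i)/11. The first 5 digits are (1, 0, 7, 2, 4).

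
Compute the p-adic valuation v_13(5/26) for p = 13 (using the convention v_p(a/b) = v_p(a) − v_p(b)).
v_13(5/26) = -1

Factor powers of 13 from the numerator and denominator of the reduced fraction: 5 = 13^0 · 5 and 26 = 13^1 · 2. Apply v_p(a/b) = v_p(a) − v_p(b): v_13(5/26) = 0 − 1 = -1.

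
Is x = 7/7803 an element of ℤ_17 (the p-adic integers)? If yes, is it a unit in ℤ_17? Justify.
x ∉ ℤ_17 (v_17(x) = -2 < 0)

ℤ_17 = {x ∈ ℚ_17 : v_17(x) ≥ 0} and ℤ_17^× = {x ∈ ℤ_17 : v_17(x) = 0}. Here v_17(7/7803) = v_17(num) − v_17(den) = -2; compare against these criteria.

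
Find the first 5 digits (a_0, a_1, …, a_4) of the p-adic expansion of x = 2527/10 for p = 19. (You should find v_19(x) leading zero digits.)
(a_0, …, a_4) = (0, 0, 14, 5, 13)

v_19(2527/10) = 2, so a_0 = ... = a_1 = 0. Factor out: x = 19^2 · u with u = 7/10 a unit in ℤ_19. Expand u iteratively via a_{v+i} = u_i mod 19, u_{i+1} = (u_i − a_{v+i})/19:
  u_0 = 7/10;  a_2 = 14;  u_1 = (u_0 − 14)/19 = -7/10
  u_1 = -7/10;  a_3 = 5;  u_2 = (u_1 − 5)/19 = -3/10
  u_2 = -3/10;  a_4 = 13;  u_3 = (u_2 − 13)/19 = -7/10
Digits: (0, 0, 14, 5, 13).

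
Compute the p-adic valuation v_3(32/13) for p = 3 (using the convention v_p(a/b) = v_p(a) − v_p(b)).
v_3(32/13) = 0

Factor powers of 3 from the numerator and denominator of the reduced fraction: 32 = 3^0 · 32 and 13 = 3^0 · 13. Apply v_p(a/b) = v_p(a) − v_p(b): v_3(32/13) = 0 − 0 = 0.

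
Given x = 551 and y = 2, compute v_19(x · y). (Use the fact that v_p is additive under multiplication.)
v_19(1102) = 1

v_p(x) = 1 (factor: 551 = 19^1 · 29); v_p(y) = 0 (factor: 2 = 19^0 · 2). Additivity: v_p(xy) = v_p(x) + v_p(y) = 1 + 0 = 1. (Direct check: xy = 1102 = 19^1 · (58).)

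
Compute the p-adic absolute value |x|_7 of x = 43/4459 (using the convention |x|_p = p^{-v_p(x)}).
|43/4459|_7 = 343

Step 1 — compute v_7(x) by factoring powers of 7 out of the numerator and denominator: v_7(43/4459) = -3. Step 2 — apply |x|_p = p^{-v_p(x)} = 7^{3} = 343.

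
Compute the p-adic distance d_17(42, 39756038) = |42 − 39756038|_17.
d_17(42, 39756038) = 1/1419857

Step 1 — x − y = 42 − 39756038 = -39755996. Step 2 — v_17(-39755996) = 5 (factor: -39755996 = −(17^5 · 28); the sign does not affect v_p). Step 3 — |x − y|_17 = 17^{-5} = 1/1419857.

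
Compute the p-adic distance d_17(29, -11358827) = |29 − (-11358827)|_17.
d_17(29, -11358827) = 1/1419857

Step 1 — x − y = 29 − (-11358827) = 11358856. Step 2 — v_17(11358856) = 5 (factor: 11358856 = (17^5 · 8); the sign does not affect v_p). Step 3 — |x − y|_17 = 17^{-5} = 1/1419857.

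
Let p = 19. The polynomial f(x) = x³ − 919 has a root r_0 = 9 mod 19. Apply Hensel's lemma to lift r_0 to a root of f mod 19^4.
r_3 = 10972 (mod 130321)

Hensel: r_{i+1} = r_i − f(r_i)/f′(r_i) mod 19^{i+2}, where f′(x) = 3x². Iterate:
  r_0 = 9 (mod 19)
  r_1 = 142 (mod 361)
  r_2 = 4113 (mod 6859)
  r_3 = 10972 (mod 130321)
Final: r = 10972 with f(r) ≡ 0 mod 19^4.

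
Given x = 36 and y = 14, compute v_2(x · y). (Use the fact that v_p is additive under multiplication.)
v_2(504) = 3

v_p(x) = 2 (factor: 36 = 2^2 · 9); v_p(y) = 1 (factor: 14 = 2^1 · 7). Additivity: v_p(xy) = v_p(x) + v_p(y) = 2 + 1 = 3. (Direct check: xy = 504 = 2^3 · (63).)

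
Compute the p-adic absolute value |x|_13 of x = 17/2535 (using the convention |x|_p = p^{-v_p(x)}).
|17/2535|_13 = 169

Step 1 — compute v_13(x) by factoring powers of 13 out of the numerator and denominator: v_13(17/2535) = -2. Step 2 — apply |x|_p = p^{-v_p(x)} = 13^{2} = 169.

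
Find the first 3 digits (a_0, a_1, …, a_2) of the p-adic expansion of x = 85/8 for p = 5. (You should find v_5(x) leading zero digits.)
(a_0, …, a_2) = (0, 4, 4)

v_5(85/8) = 1, so a_0 = ... = a_0 = 0. Factor out: x = 5^1 · u with u = 17/8 a unit in ℤ_5. Expand u iteratively via a_{v+i} = u_i mod 5, u_{i+1} = (u_i − a_{v+i})/5:
  u_0 = 17/8;  a_1 = 4;  u_1 = (u_0 − 4)/5 = -3/8
  u_1 = -3/8;  a_2 = 4;  u_2 = (u_1 − 4)/5 = -7/8
Digits: (0, 4, 4).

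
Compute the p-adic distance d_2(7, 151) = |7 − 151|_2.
d_2(7, 151) = 1/16

Step 1 — x − y = 7 − 151 = -144. Step 2 — v_2(-144) = 4 (factor: -144 = −(2^4 · 9); the sign does not affect v_p). Step 3 — |x − y|_2 = 2^{-4} = 1/16.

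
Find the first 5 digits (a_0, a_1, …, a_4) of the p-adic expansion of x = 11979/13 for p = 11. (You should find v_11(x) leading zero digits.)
(a_0, …, a_4) = (0, 0, 0, 10, 0)

v_11(11979/13) = 3, so a_0 = ... = a_2 = 0. Factor out: x = 11^3 · u with u = 9/13 a unit in ℤ_11. Expand u iteratively via a_{v+i} = u_i mod 11, u_{i+1} = (u_i − a_{v+i})/11:
  u_0 = 9/13;  a_3 = 10;  u_1 = (u_0 − 10)/11 = -11/13
  u_1 = -11/13;  a_4 = 0;  u_2 = (u_1 − 0)/11 = -1/13
Digits: (0, 0, 0, 10, 0).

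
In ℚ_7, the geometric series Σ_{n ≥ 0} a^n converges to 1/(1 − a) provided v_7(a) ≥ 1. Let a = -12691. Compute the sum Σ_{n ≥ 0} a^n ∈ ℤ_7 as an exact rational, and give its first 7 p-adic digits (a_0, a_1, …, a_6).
Σ a^n = 1/(1 − a) = 1/12692;  first 7 digits = (1, 0, 0, 5, 1, 6, 3)

v_7(a) = 3 ≥ 1, so the series converges in ℤ_7 to 1/(1 − a) = 1/(1 − (-12691)) = 1/12692. Expand this rational in ℤ_7: compute digits iteratively via d_i = x_i mod 7, x_{i+1} = (x_i − d_i)/7. The first 7 digits are (1, 0, 0, 5, 1, 6, 3).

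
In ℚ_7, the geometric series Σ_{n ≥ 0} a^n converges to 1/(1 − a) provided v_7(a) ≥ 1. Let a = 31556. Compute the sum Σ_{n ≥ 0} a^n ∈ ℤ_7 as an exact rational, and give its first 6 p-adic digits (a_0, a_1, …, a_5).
Σ a^n = 1/(1 − a) = -1/31555;  first 6 digits = (1, 0, 0, 1, 6, 1)

v_7(a) = 3 ≥ 1, so the series converges in ℤ_7 to 1/(1 − a) = 1/(1 − 31556) = -1/31555. Expand this rational in ℤ_7: compute digits iteratively via d_i = x_i mod 7, x_{i+1} = (x_i − d_i)/7. The first 6 digits are (1, 0, 0, 1, 6, 1).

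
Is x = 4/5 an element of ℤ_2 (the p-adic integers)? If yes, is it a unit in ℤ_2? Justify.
x ∈ ℤ_2 but not a unit; v_2(x) = 2 > 0

ℤ_2 = {x ∈ ℚ_2 : v_2(x) ≥ 0} and ℤ_2^× = {x ∈ ℤ_2 : v_2(x) = 0}. Here v_2(4/5) = v_2(num) − v_2(den) = 2; compare against these criteria.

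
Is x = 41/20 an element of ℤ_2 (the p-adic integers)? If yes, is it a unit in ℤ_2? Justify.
x ∉ ℤ_2 (v_2(x) = -2 < 0)

ℤ_2 = {x ∈ ℚ_2 : v_2(x) ≥ 0} and ℤ_2^× = {x ∈ ℤ_2 : v_2(x) = 0}. Here v_2(41/20) = v_2(num) − v_2(den) = -2; compare against these criteria.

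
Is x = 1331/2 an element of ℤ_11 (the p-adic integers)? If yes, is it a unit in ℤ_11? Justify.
x ∈ ℤ_11 but not a unit; v_11(x) = 3 > 0

ℤ_11 = {x ∈ ℚ_11 : v_11(x) ≥ 0} and ℤ_11^× = {x ∈ ℤ_11 : v_11(x) = 0}. Here v_11(1331/2) = v_11(num) − v_11(den) = 3; compare against these criteria.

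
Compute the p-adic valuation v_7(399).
v_7(399) = 1

v_7(n) is the largest exponent k such that 7^k divides n. Factor out: 399 = 7^1 · 57. (Sign doesn't affect v_p.) So v_7(399) = 1.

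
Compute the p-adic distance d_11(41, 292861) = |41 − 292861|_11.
d_11(41, 292861) = 1/14641

Step 1 — x − y = 41 − 292861 = -292820. Step 2 — v_11(-292820) = 4 (factor: -292820 = −(11^4 · 20); the sign does not affect v_p). Step 3 — |x − y|_11 = 11^{-4} = 1/14641.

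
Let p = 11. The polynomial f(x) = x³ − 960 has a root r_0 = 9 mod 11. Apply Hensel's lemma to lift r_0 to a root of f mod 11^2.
r_1 = 119 (mod 121)

Hensel: r_{i+1} = r_i − f(r_i)/f′(r_i) mod 11^{i+2}, where f′(x) = 3x². Iterate:
  r_0 = 9 (mod 11)
  r_1 = 119 (mod 121)
Final: r = 119 with f(r) ≡ 0 mod 11^2.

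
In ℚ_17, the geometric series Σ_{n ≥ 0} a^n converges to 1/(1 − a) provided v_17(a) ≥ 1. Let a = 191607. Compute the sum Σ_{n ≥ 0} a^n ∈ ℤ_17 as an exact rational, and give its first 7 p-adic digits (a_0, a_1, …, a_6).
Σ a^n = 1/(1 − a) = -1/191606;  first 7 digits = (1, 0, 0, 5, 2, 0, 8)

v_17(a) = 3 ≥ 1, so the series converges in ℤ_17 to 1/(1 − a) = 1/(1 − 191607) = -1/191606. Expand this rational in ℤ_17: compute digits iteratively via d_i = x_i mod 17, x_{i+1} = (x_i − d_i)/17. The first 7 digits are (1, 0, 0, 5, 2, 0, 8).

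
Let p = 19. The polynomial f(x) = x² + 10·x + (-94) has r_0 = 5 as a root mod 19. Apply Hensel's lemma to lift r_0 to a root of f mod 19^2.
r_1 = 24 (mod 361)

Hensel: r_{i+1} = r_i − f(r_i)·(f′(r_i))^{-1} mod 19^{i+2}, f′(x) = 2x + 10. Iterate:
  r_0 = 5 (mod 19)
  r_1 = 24 (mod 361)
Final: r = 24 satisfies f(r) ≡ 0 mod 19^2.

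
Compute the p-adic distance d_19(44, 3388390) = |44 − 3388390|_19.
d_19(44, 3388390) = 1/130321

Step 1 — x − y = 44 − 3388390 = -3388346. Step 2 — v_19(-3388346) = 4 (factor: -3388346 = −(19^4 · 26); the sign does not affect v_p). Step 3 — |x − y|_19 = 19^{-4} = 1/130321.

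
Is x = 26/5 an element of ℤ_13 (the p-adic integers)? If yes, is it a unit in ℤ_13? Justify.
x ∈ ℤ_13 but not a unit; v_13(x) = 1 > 0

ℤ_13 = {x ∈ ℚ_13 : v_13(x) ≥ 0} and ℤ_13^× = {x ∈ ℤ_13 : v_13(x) = 0}. Here v_13(26/5) = v_13(num) − v_13(den) = 1; compare against these criteria.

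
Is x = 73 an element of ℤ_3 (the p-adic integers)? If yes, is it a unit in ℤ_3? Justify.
x ∈ ℤ_3^× (unit); v_3(x) = 0

ℤ_3 = {x ∈ ℚ_3 : v_3(x) ≥ 0} and ℤ_3^× = {x ∈ ℤ_3 : v_3(x) = 0}. Here v_3(73) = v_3(num) − v_3(den) = 0; compare against these criteria.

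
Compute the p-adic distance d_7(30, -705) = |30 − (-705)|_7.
d_7(30, -705) = 1/49

Step 1 — x − y = 30 − (-705) = 735. Step 2 — v_7(735) = 2 (factor: 735 = (7^2 · 15); the sign does not affect v_p). Step 3 — |x − y|_7 = 7^{-2} = 1/49.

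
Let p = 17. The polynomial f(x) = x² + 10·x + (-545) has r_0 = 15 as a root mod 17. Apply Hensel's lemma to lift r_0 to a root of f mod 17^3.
r_2 = 4571 (mod 4913)

Hensel: r_{i+1} = r_i − f(r_i)·(f′(r_i))^{-1} mod 17^{i+2}, f′(x) = 2x + 10. Iterate:
  r_0 = 15 (mod 17)
  r_1 = 236 (mod 289)
  r_2 = 4571 (mod 4913)
Final: r = 4571 satisfies f(r) ≡ 0 mod 17^3.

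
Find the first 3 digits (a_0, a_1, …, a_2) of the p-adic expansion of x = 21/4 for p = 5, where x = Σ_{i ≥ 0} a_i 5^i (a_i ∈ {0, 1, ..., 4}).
(a_0, …, a_2) = (4, 4, 3)

v_5(21/4) = 0 (numerator and denominator both coprime to 5), so x ∈ ℤ_5^×. Compute digits iteratively via a_i = x_i mod 5, x_{i+1} = (x_i − a_i)/5, with x_0 = x:
  x_0 = 21/4;  a_0 = 4;  x_1 = (x_0 − 4)/5 = 1/4
  x_1 = 1/4;  a_1 = 4;  x_2 = (x_1 − 4)/5 = -3/4
  x_2 = -3/4;  a_2 = 3;  x_3 = (x_2 − 3)/5 = -3/4
Digits: (4, 4, 3).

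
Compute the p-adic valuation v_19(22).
v_19(22) = 0

v_19(n) is the largest exponent k such that 19^k divides n. Factor out: 22 = 19^0 · 22. (Sign doesn't affect v_p.) So v_19(22) = 0.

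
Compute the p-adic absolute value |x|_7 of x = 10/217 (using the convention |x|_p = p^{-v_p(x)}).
|10/217|_7 = 7

Step 1 — compute v_7(x) by factoring powers of 7 out of the numerator and denominator: v_7(10/217) = -1. Step 2 — apply |x|_p = p^{-v_p(x)} = 7^{1} = 7.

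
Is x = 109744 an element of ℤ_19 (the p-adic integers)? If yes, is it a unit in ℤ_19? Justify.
x ∈ ℤ_19 but not a unit; v_19(x) = 3 > 0

ℤ_19 = {x ∈ ℚ_19 : v_19(x) ≥ 0} and ℤ_19^× = {x ∈ ℤ_19 : v_19(x) = 0}. Here v_19(109744) = v_19(num) − v_19(den) = 3; compare against these criteria.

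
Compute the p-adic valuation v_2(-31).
v_2(-31) = 0

v_2(n) is the largest exponent k such that 2^k divides n. Factor out: -31 = -2^0 · 31. (Sign doesn't affect v_p.) So v_2(-31) = 0.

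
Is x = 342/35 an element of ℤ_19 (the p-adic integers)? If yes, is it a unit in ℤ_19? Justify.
x ∈ ℤ_19 but not a unit; v_19(x) = 1 > 0

ℤ_19 = {x ∈ ℚ_19 : v_19(x) ≥ 0} and ℤ_19^× = {x ∈ ℤ_19 : v_19(x) = 0}. Here v_19(342/35) = v_19(num) − v_19(den) = 1; compare against these criteria.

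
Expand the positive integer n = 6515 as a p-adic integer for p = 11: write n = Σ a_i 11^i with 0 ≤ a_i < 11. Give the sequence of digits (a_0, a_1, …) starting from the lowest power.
(a_0, a_1, …) = (3, 9, 9, 4)

Repeated division by 11 gives the digits low-to-high: 6515 = 3 + 9·11^1 + 9·11^2 + 4·11^3. Digit sequence: (3, 9, 9, 4).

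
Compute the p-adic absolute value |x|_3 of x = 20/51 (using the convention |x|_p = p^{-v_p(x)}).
|20/51|_3 = 3

Step 1 — compute v_3(x) by factoring powers of 3 out of the numerator and denominator: v_3(20/51) = -1. Step 2 — apply |x|_p = p^{-v_p(x)} = 3^{1} = 3.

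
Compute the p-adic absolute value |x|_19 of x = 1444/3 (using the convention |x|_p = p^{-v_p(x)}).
|1444/3|_19 = 1/361

Step 1 — compute v_19(x) by factoring powers of 19 out of the numerator and denominator: v_19(1444/3) = 2. Step 2 — apply |x|_p = p^{-v_p(x)} = 19^{-2} = 1/361.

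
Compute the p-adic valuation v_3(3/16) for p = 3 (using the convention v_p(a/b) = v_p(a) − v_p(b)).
v_3(3/16) = 1

Factor powers of 3 from the numerator and denominator of the reduced fraction: 3 = 3^1 · 1 and 16 = 3^0 · 16. Apply v_p(a/b) = v_p(a) − v_p(b): v_3(3/16) = 1 − 0 = 1.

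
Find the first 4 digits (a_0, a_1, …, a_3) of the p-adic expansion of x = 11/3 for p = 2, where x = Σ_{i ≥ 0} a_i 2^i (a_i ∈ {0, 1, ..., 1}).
(a_0, …, a_3) = (1, 0, 0, 1)

v_2(11/3) = 0 (numerator and denominator both coprime to 2), so x ∈ ℤ_2^×. Compute digits iteratively via a_i = x_i mod 2, x_{i+1} = (x_i − a_i)/2, with x_0 = x:
  x_0 = 11/3;  a_0 = 1;  x_1 = (x_0 − 1)/2 = 4/3
  x_1 = 4/3;  a_1 = 0;  x_2 = (x_1 − 0)/2 = 2/3
  x_2 = 2/3;  a_2 = 0;  x_3 = (x_2 − 0)/2 = 1/3
  x_3 = 1/3;  a_3 = 1;  x_4 = (x_3 − 1)/2 = -1/3
Digits: (1, 0, 0, 1).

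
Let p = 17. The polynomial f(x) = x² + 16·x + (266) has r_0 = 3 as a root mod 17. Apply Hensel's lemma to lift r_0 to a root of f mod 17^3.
r_2 = 1210 (mod 4913)

Hensel: r_{i+1} = r_i − f(r_i)·(f′(r_i))^{-1} mod 17^{i+2}, f′(x) = 2x + 16. Iterate:
  r_0 = 3 (mod 17)
  r_1 = 54 (mod 289)
  r_2 = 1210 (mod 4913)
Final: r = 1210 satisfies f(r) ≡ 0 mod 17^3.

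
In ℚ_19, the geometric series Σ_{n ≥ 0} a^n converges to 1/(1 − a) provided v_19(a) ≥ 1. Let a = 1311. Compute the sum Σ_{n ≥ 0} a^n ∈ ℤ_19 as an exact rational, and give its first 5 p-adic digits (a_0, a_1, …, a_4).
Σ a^n = 1/(1 − a) = -1/1310;  first 5 digits = (1, 12, 14, 2, 1)

v_19(a) = 1 ≥ 1, so the series converges in ℤ_19 to 1/(1 − a) = 1/(1 − 1311) = -1/1310. Expand this rational in ℤ_19: compute digits iteratively via d_i = x_i mod 19, x_{i+1} = (x_i − d_i)/19. The first 5 digits are (1, 12, 14, 2, 1).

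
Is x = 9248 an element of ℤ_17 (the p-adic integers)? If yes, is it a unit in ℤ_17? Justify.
x ∈ ℤ_17 but not a unit; v_17(x) = 2 > 0

ℤ_17 = {x ∈ ℚ_17 : v_17(x) ≥ 0} and ℤ_17^× = {x ∈ ℤ_17 : v_17(x) = 0}. Here v_17(9248) = v_17(num) − v_17(den) = 2; compare against these criteria.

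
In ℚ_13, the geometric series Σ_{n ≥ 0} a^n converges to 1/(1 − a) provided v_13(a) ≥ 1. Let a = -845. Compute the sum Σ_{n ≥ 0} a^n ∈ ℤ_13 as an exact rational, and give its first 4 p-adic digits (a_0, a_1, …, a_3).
Σ a^n = 1/(1 − a) = 1/846;  first 4 digits = (1, 0, 8, 12)

v_13(a) = 2 ≥ 1, so the series converges in ℤ_13 to 1/(1 − a) = 1/(1 − (-845)) = 1/846. Expand this rational in ℤ_13: compute digits iteratively via d_i = x_i mod 13, x_{i+1} = (x_i − d_i)/13. The first 4 digits are (1, 0, 8, 12).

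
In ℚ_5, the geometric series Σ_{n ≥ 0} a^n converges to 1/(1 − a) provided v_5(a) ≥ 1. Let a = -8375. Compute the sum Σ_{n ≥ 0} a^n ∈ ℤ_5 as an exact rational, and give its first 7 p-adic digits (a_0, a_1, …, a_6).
Σ a^n = 1/(1 − a) = 1/8376;  first 7 digits = (1, 0, 0, 3, 1, 2, 3)

v_5(a) = 3 ≥ 1, so the series converges in ℤ_5 to 1/(1 − a) = 1/(1 − (-8375)) = 1/8376. Expand this rational in ℤ_5: compute digits iteratively via d_i = x_i mod 5, x_{i+1} = (x_i − d_i)/5. The first 7 digits are (1, 0, 0, 3, 1, 2, 3).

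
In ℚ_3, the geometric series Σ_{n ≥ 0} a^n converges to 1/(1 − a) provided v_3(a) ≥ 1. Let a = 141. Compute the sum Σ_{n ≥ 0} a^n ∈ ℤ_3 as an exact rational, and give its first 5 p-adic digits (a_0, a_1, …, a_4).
Σ a^n = 1/(1 − a) = -1/140;  first 5 digits = (1, 2, 1, 2, 1)

v_3(a) = 1 ≥ 1, so the series converges in ℤ_3 to 1/(1 − a) = 1/(1 − 141) = -1/140. Expand this rational in ℤ_3: compute digits iteratively via d_i = x_i mod 3, x_{i+1} = (x_i − d_i)/3. The first 5 digits are (1, 2, 1, 2, 1).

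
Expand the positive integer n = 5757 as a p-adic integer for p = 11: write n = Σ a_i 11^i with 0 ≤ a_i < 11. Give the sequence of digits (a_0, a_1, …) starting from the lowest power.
(a_0, a_1, …) = (4, 6, 3, 4)

Repeated division by 11 gives the digits low-to-high: 5757 = 4 + 6·11^1 + 3·11^2 + 4·11^3. Digit sequence: (4, 6, 3, 4).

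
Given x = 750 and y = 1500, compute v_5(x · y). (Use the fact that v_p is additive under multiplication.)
v_5(1125000) = 6

v_p(x) = 3 (factor: 750 = 5^3 · 6); v_p(y) = 3 (factor: 1500 = 5^3 · 12). Additivity: v_p(xy) = v_p(x) + v_p(y) = 3 + 3 = 6. (Direct check: xy = 1125000 = 5^6 · (72).)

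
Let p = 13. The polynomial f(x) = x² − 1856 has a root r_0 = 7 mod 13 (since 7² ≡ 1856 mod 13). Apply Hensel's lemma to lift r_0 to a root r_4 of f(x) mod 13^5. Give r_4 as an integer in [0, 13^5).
r_4 = 41529 (mod 371293)

Hensel's recurrence: r_{i+1} = r_i − f(r_i)·(f′(r_i))^{-1} mod 13^{i+2}, with f′(x) = 2x. Iterate:
  r_0 = 7 (mod 13)
  r_1 = 124 (mod 169)
  r_2 = 1983 (mod 2197)
  r_3 = 12968 (mod 28561)
  r_4 = 41529 (mod 371293)
Final: r_4 = 41529, and one checks f(r_4) ≡ 0 mod 13^5.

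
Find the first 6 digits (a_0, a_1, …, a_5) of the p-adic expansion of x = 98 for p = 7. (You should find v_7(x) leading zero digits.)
(a_0, …, a_5) = (0, 0, 2, 0, 0, 0)

v_7(98) = 2, so a_0 = ... = a_1 = 0. Factor out: x = 7^2 · u with u = 2 a unit in ℤ_7. Expand u iteratively via a_{v+i} = u_i mod 7, u_{i+1} = (u_i − a_{v+i})/7:
  u_0 = 2;  a_2 = 2;  u_1 = (u_0 − 2)/7 = 0
  u_1 = 0;  a_3 = 0;  u_2 = (u_1 − 0)/7 = 0
  u_2 = 0;  a_4 = 0;  u_3 = (u_2 − 0)/7 = 0
  u_3 = 0;  a_5 = 0;  u_4 = (u_3 − 0)/7 = 0
Digits: (0, 0, 2, 0, 0, 0).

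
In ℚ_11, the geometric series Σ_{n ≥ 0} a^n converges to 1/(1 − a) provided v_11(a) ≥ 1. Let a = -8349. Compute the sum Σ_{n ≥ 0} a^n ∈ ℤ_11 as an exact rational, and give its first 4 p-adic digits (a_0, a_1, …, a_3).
Σ a^n = 1/(1 − a) = 1/8350;  first 4 digits = (1, 0, 8, 4)

v_11(a) = 2 ≥ 1, so the series converges in ℤ_11 to 1/(1 − a) = 1/(1 − (-8349)) = 1/8350. Expand this rational in ℤ_11: compute digits iteratively via d_i = x_i mod 11, x_{i+1} = (x_i − d_i)/11. The first 4 digits are (1, 0, 8, 4).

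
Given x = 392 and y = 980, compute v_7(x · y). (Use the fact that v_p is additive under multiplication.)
v_7(384160) = 4

v_p(x) = 2 (factor: 392 = 7^2 · 8); v_p(y) = 2 (factor: 980 = 7^2 · 20). Additivity: v_p(xy) = v_p(x) + v_p(y) = 2 + 2 = 4. (Direct check: xy = 384160 = 7^4 · (160).)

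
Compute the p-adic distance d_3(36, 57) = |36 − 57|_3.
d_3(36, 57) = 1/3

Step 1 — x − y = 36 − 57 = -21. Step 2 — v_3(-21) = 1 (factor: -21 = −(3^1 · 7); the sign does not affect v_p). Step 3 — |x − y|_3 = 3^{-1} = 1/3.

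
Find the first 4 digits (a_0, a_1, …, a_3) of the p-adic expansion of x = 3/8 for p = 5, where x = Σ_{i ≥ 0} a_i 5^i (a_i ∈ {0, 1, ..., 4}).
(a_0, …, a_3) = (1, 3, 0, 3)

v_5(3/8) = 0 (numerator and denominator both coprime to 5), so x ∈ ℤ_5^×. Compute digits iteratively via a_i = x_i mod 5, x_{i+1} = (x_i − a_i)/5, with x_0 = x:
  x_0 = 3/8;  a_0 = 1;  x_1 = (x_0 − 1)/5 = -1/8
  x_1 = -1/8;  a_1 = 3;  x_2 = (x_1 − 3)/5 = -5/8
  x_2 = -5/8;  a_2 = 0;  x_3 = (x_2 − 0)/5 = -1/8
  x_3 = -1/8;  a_3 = 3;  x_4 = (x_3 − 3)/5 = -5/8
Digits: (1, 3, 0, 3).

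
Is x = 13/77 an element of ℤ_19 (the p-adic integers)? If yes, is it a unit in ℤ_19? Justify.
x ∈ ℤ_19^× (unit); v_19(x) = 0

ℤ_19 = {x ∈ ℚ_19 : v_19(x) ≥ 0} and ℤ_19^× = {x ∈ ℤ_19 : v_19(x) = 0}. Here v_19(13/77) = v_19(num) − v_19(den) = 0; compare against these criteria.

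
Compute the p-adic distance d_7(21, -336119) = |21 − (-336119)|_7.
d_7(21, -336119) = 1/16807

Step 1 — x − y = 21 − (-336119) = 336140. Step 2 — v_7(336140) = 5 (factor: 336140 = (7^5 · 20); the sign does not affect v_p). Step 3 — |x − y|_7 = 7^{-5} = 1/16807.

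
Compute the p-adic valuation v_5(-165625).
v_5(-165625) = 5

v_5(n) is the largest exponent k such that 5^k divides n. Factor out: -165625 = -5^5 · 53. (Sign doesn't affect v_p.) So v_5(-165625) = 5.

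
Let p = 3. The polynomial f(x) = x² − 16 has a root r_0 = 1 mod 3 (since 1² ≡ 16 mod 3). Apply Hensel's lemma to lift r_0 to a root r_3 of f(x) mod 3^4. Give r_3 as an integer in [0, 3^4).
r_3 = 4 (mod 81)

Hensel's recurrence: r_{i+1} = r_i − f(r_i)·(f′(r_i))^{-1} mod 3^{i+2}, with f′(x) = 2x. Iterate:
  r_0 = 1 (mod 3)
  r_1 = 4 (mod 9)
  r_2 = 4 (mod 27)
  r_3 = 4 (mod 81)
Final: r_3 = 4, and one checks f(r_3) ≡ 0 mod 3^4.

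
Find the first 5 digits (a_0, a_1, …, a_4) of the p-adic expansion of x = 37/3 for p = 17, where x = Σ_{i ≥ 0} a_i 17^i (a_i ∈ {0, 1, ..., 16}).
(a_0, …, a_4) = (1, 12, 5, 11, 5)

v_17(37/3) = 0 (numerator and denominator both coprime to 17), so x ∈ ℤ_17^×. Compute digits iteratively via a_i = x_i mod 17, x_{i+1} = (x_i − a_i)/17, with x_0 = x:
  x_0 = 37/3;  a_0 = 1;  x_1 = (x_0 − 1)/17 = 2/3
  x_1 = 2/3;  a_1 = 12;  x_2 = (x_1 − 12)/17 = -2/3
  x_2 = -2/3;  a_2 = 5;  x_3 = (x_2 − 5)/17 = -1/3
  x_3 = -1/3;  a_3 = 11;  x_4 = (x_3 − 11)/17 = -2/3
  x_4 = -2/3;  a_4 = 5;  x_5 = (x_4 − 5)/17 = -1/3
Digits: (1, 12, 5, 11, 5).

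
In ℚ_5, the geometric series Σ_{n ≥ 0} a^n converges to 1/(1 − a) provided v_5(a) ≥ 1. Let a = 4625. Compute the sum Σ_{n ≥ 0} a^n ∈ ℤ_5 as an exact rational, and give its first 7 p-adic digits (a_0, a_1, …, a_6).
Σ a^n = 1/(1 − a) = -1/4624;  first 7 digits = (1, 0, 0, 2, 2, 1, 4)

v_5(a) = 3 ≥ 1, so the series converges in ℤ_5 to 1/(1 − a) = 1/(1 − 4625) = -1/4624. Expand this rational in ℤ_5: compute digits iteratively via d_i = x_i mod 5, x_{i+1} = (x_i − d_i)/5. The first 7 digits are (1, 0, 0, 2, 2, 1, 4).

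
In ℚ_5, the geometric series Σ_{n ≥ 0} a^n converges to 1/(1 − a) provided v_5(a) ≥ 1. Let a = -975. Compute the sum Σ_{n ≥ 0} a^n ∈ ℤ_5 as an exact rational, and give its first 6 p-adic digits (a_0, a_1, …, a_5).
Σ a^n = 1/(1 − a) = 1/976;  first 6 digits = (1, 0, 1, 2, 4, 3)

v_5(a) = 2 ≥ 1, so the series converges in ℤ_5 to 1/(1 − a) = 1/(1 − (-975)) = 1/976. Expand this rational in ℤ_5: compute digits iteratively via d_i = x_i mod 5, x_{i+1} = (x_i − d_i)/5. The first 6 digits are (1, 0, 1, 2, 4, 3).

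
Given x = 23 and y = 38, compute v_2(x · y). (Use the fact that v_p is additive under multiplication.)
v_2(874) = 1

v_p(x) = 0 (factor: 23 = 2^0 · 23); v_p(y) = 1 (factor: 38 = 2^1 · 19). Additivity: v_p(xy) = v_p(x) + v_p(y) = 0 + 1 = 1. (Direct check: xy = 874 = 2^1 · (437).)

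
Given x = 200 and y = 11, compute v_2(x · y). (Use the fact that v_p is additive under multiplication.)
v_2(2200) = 3

v_p(x) = 3 (factor: 200 = 2^3 · 25); v_p(y) = 0 (factor: 11 = 2^0 · 11). Additivity: v_p(xy) = v_p(x) + v_p(y) = 3 + 0 = 3. (Direct check: xy = 2200 = 2^3 · (275).)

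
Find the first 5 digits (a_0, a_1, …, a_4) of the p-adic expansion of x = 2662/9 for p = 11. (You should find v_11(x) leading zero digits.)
(a_0, …, a_4) = (0, 0, 0, 10, 4)

v_11(2662/9) = 3, so a_0 = ... = a_2 = 0. Factor out: x = 11^3 · u with u = 2/9 a unit in ℤ_11. Expand u iteratively via a_{v+i} = u_i mod 11, u_{i+1} = (u_i − a_{v+i})/11:
  u_0 = 2/9;  a_3 = 10;  u_1 = (u_0 − 10)/11 = -8/9
  u_1 = -8/9;  a_4 = 4;  u_2 = (u_1 − 4)/11 = -4/9
Digits: (0, 0, 0, 10, 4).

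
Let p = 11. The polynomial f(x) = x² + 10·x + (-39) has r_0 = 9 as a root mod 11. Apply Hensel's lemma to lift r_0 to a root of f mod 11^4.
r_3 = 14628 (mod 14641)

Hensel: r_{i+1} = r_i − f(r_i)·(f′(r_i))^{-1} mod 11^{i+2}, f′(x) = 2x + 10. Iterate:
  r_0 = 9 (mod 11)
  r_1 = 108 (mod 121)
  r_2 = 1318 (mod 1331)
  r_3 = 14628 (mod 14641)
Final: r = 14628 satisfies f(r) ≡ 0 mod 11^4.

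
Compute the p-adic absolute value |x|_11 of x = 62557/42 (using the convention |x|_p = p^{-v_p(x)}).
|62557/42|_11 = 1/1331

Step 1 — compute v_11(x) by factoring powers of 11 out of the numerator and denominator: v_11(62557/42) = 3. Step 2 — apply |x|_p = p^{-v_p(x)} = 11^{-3} = 1/1331.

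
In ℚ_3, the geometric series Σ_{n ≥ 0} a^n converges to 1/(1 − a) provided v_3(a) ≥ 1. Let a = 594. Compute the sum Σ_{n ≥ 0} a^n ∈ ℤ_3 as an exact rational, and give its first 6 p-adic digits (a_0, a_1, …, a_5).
Σ a^n = 1/(1 − a) = -1/593;  first 6 digits = (1, 0, 0, 1, 1, 2)

v_3(a) = 3 ≥ 1, so the series converges in ℤ_3 to 1/(1 − a) = 1/(1 − 594) = -1/593. Expand this rational in ℤ_3: compute digits iteratively via d_i = x_i mod 3, x_{i+1} = (x_i − d_i)/3. The first 6 digits are (1, 0, 0, 1, 1, 2).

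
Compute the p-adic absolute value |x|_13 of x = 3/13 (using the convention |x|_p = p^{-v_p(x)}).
|3/13|_13 = 13

Step 1 — compute v_13(x) by factoring powers of 13 out of the numerator and denominator: v_13(3/13) = -1. Step 2 — apply |x|_p = p^{-v_p(x)} = 13^{1} = 13.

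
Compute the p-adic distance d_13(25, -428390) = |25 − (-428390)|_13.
d_13(25, -428390) = 1/28561

Step 1 — x − y = 25 − (-428390) = 428415. Step 2 — v_13(428415) = 4 (factor: 428415 = (13^4 · 15); the sign does not affect v_p). Step 3 — |x − y|_13 = 13^{-4} = 1/28561.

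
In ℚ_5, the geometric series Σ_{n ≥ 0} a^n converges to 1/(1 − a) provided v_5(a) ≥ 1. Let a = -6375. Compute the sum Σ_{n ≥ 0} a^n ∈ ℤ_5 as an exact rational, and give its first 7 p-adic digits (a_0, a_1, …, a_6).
Σ a^n = 1/(1 − a) = 1/6376;  first 7 digits = (1, 0, 0, 4, 4, 2, 0)

v_5(a) = 3 ≥ 1, so the series converges in ℤ_5 to 1/(1 − a) = 1/(1 − (-6375)) = 1/6376. Expand this rational in ℤ_5: compute digits iteratively via d_i = x_i mod 5, x_{i+1} = (x_i − d_i)/5. The first 7 digits are (1, 0, 0, 4, 4, 2, 0).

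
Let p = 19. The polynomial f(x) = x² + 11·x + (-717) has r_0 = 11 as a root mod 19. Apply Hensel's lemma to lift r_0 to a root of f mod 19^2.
r_1 = 277 (mod 361)

Hensel: r_{i+1} = r_i − f(r_i)·(f′(r_i))^{-1} mod 19^{i+2}, f′(x) = 2x + 11. Iterate:
  r_0 = 11 (mod 19)
  r_1 = 277 (mod 361)
Final: r = 277 satisfies f(r) ≡ 0 mod 19^2.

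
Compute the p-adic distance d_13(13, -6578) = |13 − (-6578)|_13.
d_13(13, -6578) = 1/2197

Step 1 — x − y = 13 − (-6578) = 6591. Step 2 — v_13(6591) = 3 (factor: 6591 = (13^3 · 3); the sign does not affect v_p). Step 3 — |x − y|_13 = 13^{-3} = 1/2197.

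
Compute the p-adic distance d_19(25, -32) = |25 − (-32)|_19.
d_19(25, -32) = 1/19

Step 1 — x − y = 25 − (-32) = 57. Step 2 — v_19(57) = 1 (factor: 57 = (19^1 · 3); the sign does not affect v_p). Step 3 — |x − y|_19 = 19^{-1} = 1/19.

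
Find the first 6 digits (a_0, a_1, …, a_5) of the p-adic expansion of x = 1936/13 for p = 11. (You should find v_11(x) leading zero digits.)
(a_0, …, a_5) = (0, 0, 8, 7, 1, 10)

v_11(1936/13) = 2, so a_0 = ... = a_1 = 0. Factor out: x = 11^2 · u with u = 16/13 a unit in ℤ_11. Expand u iteratively via a_{v+i} = u_i mod 11, u_{i+1} = (u_i − a_{v+i})/11:
  u_0 = 16/13;  a_2 = 8;  u_1 = (u_0 − 8)/11 = -8/13
  u_1 = -8/13;  a_3 = 7;  u_2 = (u_1 − 7)/11 = -9/13
  u_2 = -9/13;  a_4 = 1;  u_3 = (u_2 − 1)/11 = -2/13
  u_3 = -2/13;  a_5 = 10;  u_4 = (u_3 − 10)/11 = -12/13
Digits: (0, 0, 8, 7, 1, 10).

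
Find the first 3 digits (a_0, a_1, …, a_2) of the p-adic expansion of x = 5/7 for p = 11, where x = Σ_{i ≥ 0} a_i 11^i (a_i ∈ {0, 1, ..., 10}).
(a_0, …, a_2) = (7, 1, 3)

v_11(5/7) = 0 (numerator and denominator both coprime to 11), so x ∈ ℤ_11^×. Compute digits iteratively via a_i = x_i mod 11, x_{i+1} = (x_i − a_i)/11, with x_0 = x:
  x_0 = 5/7;  a_0 = 7;  x_1 = (x_0 − 7)/11 = -4/7
  x_1 = -4/7;  a_1 = 1;  x_2 = (x_1 − 1)/11 = -1/7
  x_2 = -1/7;  a_2 = 3;  x_3 = (x_2 − 3)/11 = -2/7
Digits: (7, 1, 3).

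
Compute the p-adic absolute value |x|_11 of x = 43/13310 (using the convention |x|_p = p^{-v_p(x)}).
|43/13310|_11 = 1331

Step 1 — compute v_11(x) by factoring powers of 11 out of the numerator and denominator: v_11(43/13310) = -3. Step 2 — apply |x|_p = p^{-v_p(x)} = 11^{3} = 1331.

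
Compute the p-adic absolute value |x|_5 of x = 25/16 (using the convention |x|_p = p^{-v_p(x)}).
|25/16|_5 = 1/25

Step 1 — compute v_5(x) by factoring powers of 5 out of the numerator and denominator: v_5(25/16) = 2. Step 2 — apply |x|_p = p^{-v_p(x)} = 5^{-2} = 1/25.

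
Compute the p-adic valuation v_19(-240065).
v_19(-240065) = 3

v_19(n) is the largest exponent k such that 19^k divides n. Factor out: -240065 = -19^3 · 35. (Sign doesn't affect v_p.) So v_19(-240065) = 3.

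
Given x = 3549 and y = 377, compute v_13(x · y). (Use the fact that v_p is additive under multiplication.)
v_13(1337973) = 3

v_p(x) = 2 (factor: 3549 = 13^2 · 21); v_p(y) = 1 (factor: 377 = 13^1 · 29). Additivity: v_p(xy) = v_p(x) + v_p(y) = 2 + 1 = 3. (Direct check: xy = 1337973 = 13^3 · (609).)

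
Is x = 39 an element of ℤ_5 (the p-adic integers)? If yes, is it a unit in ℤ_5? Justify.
x ∈ ℤ_5^× (unit); v_5(x) = 0

ℤ_5 = {x ∈ ℚ_5 : v_5(x) ≥ 0} and ℤ_5^× = {x ∈ ℤ_5 : v_5(x) = 0}. Here v_5(39) = v_5(num) − v_5(den) = 0; compare against these criteria.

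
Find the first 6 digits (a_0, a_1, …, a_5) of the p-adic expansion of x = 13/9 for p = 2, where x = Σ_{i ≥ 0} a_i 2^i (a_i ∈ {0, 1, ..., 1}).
(a_0, …, a_5) = (1, 0, 1, 0, 0, 1)

v_2(13/9) = 0 (numerator and denominator both coprime to 2), so x ∈ ℤ_2^×. Compute digits iteratively via a_i = x_i mod 2, x_{i+1} = (x_i − a_i)/2, with x_0 = x:
  x_0 = 13/9;  a_0 = 1;  x_1 = (x_0 − 1)/2 = 2/9
  x_1 = 2/9;  a_1 = 0;  x_2 = (x_1 − 0)/2 = 1/9
  x_2 = 1/9;  a_2 = 1;  x_3 = (x_2 − 1)/2 = -4/9
  x_3 = -4/9;  a_3 = 0;  x_4 = (x_3 − 0)/2 = -2/9
  x_4 = -2/9;  a_4 = 0;  x_5 = (x_4 − 0)/2 = -1/9
  x_5 = -1/9;  a_5 = 1;  x_6 = (x_5 − 1)/2 = -5/9
Digits: (1, 0, 1, 0, 0, 1).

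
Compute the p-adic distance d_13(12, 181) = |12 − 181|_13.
d_13(12, 181) = 1/169

Step 1 — x − y = 12 − 181 = -169. Step 2 — v_13(-169) = 2 (factor: -169 = −(13^2 · 1); the sign does not affect v_p). Step 3 — |x − y|_13 = 13^{-2} = 1/169.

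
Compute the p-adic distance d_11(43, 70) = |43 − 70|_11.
d_11(43, 70) = 1

Step 1 — x − y = 43 − 70 = -27. Step 2 — v_11(-27) = 0 (factor: -27 = −(11^0 · 27); the sign does not affect v_p). Step 3 — |x − y|_11 = 11^{0} = 1.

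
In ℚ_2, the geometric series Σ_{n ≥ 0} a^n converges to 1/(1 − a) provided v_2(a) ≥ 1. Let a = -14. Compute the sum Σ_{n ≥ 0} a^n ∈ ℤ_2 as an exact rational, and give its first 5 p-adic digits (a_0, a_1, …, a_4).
Σ a^n = 1/(1 − a) = 1/15;  first 5 digits = (1, 1, 1, 1, 0)

v_2(a) = 1 ≥ 1, so the series converges in ℤ_2 to 1/(1 − a) = 1/(1 − (-14)) = 1/15. Expand this rational in ℤ_2: compute digits iteratively via d_i = x_i mod 2, x_{i+1} = (x_i − d_i)/2. The first 5 digits are (1, 1, 1, 1, 0).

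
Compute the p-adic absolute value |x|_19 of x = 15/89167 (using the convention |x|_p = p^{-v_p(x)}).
|15/89167|_19 = 6859

Step 1 — compute v_19(x) by factoring powers of 19 out of the numerator and denominator: v_19(15/89167) = -3. Step 2 — apply |x|_p = p^{-v_p(x)} = 19^{3} = 6859.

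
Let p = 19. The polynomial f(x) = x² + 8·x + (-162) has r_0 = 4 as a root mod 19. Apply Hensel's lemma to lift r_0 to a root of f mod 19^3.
r_2 = 2493 (mod 6859)

Hensel: r_{i+1} = r_i − f(r_i)·(f′(r_i))^{-1} mod 19^{i+2}, f′(x) = 2x + 8. Iterate:
  r_0 = 4 (mod 19)
  r_1 = 327 (mod 361)
  r_2 = 2493 (mod 6859)
Final: r = 2493 satisfies f(r) ≡ 0 mod 19^3.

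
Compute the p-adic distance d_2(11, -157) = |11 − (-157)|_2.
d_2(11, -157) = 1/8

Step 1 — x − y = 11 − (-157) = 168. Step 2 — v_2(168) = 3 (factor: 168 = (2^3 · 21); the sign does not affect v_p). Step 3 — |x − y|_2 = 2^{-3} = 1/8.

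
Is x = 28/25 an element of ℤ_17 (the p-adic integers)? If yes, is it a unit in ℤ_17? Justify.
x ∈ ℤ_17^× (unit); v_17(x) = 0

ℤ_17 = {x ∈ ℚ_17 : v_17(x) ≥ 0} and ℤ_17^× = {x ∈ ℤ_17 : v_17(x) = 0}. Here v_17(28/25) = v_17(num) − v_17(den) = 0; compare against these criteria.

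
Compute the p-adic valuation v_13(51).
v_13(51) = 0

v_13(n) is the largest exponent k such that 13^k divides n. Factor out: 51 = 13^0 · 51. (Sign doesn't affect v_p.) So v_13(51) = 0.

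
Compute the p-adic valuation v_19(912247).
v_19(912247) = 4

v_19(n) is the largest exponent k such that 19^k divides n. Factor out: 912247 = 19^4 · 7. (Sign doesn't affect v_p.) So v_19(912247) = 4.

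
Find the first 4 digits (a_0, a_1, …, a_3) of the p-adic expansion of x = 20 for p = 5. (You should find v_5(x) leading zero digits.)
(a_0, …, a_3) = (0, 4, 0, 0)

v_5(20) = 1, so a_0 = ... = a_0 = 0. Factor out: x = 5^1 · u with u = 4 a unit in ℤ_5. Expand u iteratively via a_{v+i} = u_i mod 5, u_{i+1} = (u_i − a_{v+i})/5:
  u_0 = 4;  a_1 = 4;  u_1 = (u_0 − 4)/5 = 0
  u_1 = 0;  a_2 = 0;  u_2 = (u_1 − 0)/5 = 0
  u_2 = 0;  a_3 = 0;  u_3 = (u_2 − 0)/5 = 0
Digits: (0, 4, 0, 0).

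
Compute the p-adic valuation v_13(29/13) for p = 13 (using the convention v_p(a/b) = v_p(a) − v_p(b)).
v_13(29/13) = -1

Factor powers of 13 from the numerator and denominator of the reduced fraction: 29 = 13^0 · 29 and 13 = 13^1 · 1. Apply v_p(a/b) = v_p(a) − v_p(b): v_13(29/13) = 0 − 1 = -1.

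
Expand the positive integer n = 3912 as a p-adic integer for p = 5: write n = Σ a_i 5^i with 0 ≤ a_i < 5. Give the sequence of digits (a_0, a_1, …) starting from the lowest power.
(a_0, a_1, …) = (2, 2, 1, 1, 1, 1)

Repeated division by 5 gives the digits low-to-high: 3912 = 2 + 2·5^1 + 1·5^2 + 1·5^3 + 1·5^4 + 1·5^5. Digit sequence: (2, 2, 1, 1, 1, 1).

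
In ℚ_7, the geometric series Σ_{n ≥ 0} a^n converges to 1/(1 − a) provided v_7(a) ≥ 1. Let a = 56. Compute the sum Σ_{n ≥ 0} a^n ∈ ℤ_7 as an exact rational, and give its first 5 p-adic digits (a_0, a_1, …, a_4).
Σ a^n = 1/(1 − a) = -1/55;  first 5 digits = (1, 1, 2, 3, 5)

v_7(a) = 1 ≥ 1, so the series converges in ℤ_7 to 1/(1 − a) = 1/(1 − 56) = -1/55. Expand this rational in ℤ_7: compute digits iteratively via d_i = x_i mod 7, x_{i+1} = (x_i − d_i)/7. The first 5 digits are (1, 1, 2, 3, 5).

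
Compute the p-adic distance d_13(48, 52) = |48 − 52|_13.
d_13(48, 52) = 1

Step 1 — x − y = 48 − 52 = -4. Step 2 — v_13(-4) = 0 (factor: -4 = −(13^0 · 4); the sign does not affect v_p). Step 3 — |x − y|_13 = 13^{0} = 1.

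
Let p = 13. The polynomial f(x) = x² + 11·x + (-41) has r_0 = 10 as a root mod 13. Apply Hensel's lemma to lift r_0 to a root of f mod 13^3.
r_2 = 855 (mod 2197)

Hensel: r_{i+1} = r_i − f(r_i)·(f′(r_i))^{-1} mod 13^{i+2}, f′(x) = 2x + 11. Iterate:
  r_0 = 10 (mod 13)
  r_1 = 10 (mod 169)
  r_2 = 855 (mod 2197)
Final: r = 855 satisfies f(r) ≡ 0 mod 13^3.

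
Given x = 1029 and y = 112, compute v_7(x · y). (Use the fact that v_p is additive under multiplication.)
v_7(115248) = 4

v_p(x) = 3 (factor: 1029 = 7^3 · 3); v_p(y) = 1 (factor: 112 = 7^1 · 16). Additivity: v_p(xy) = v_p(x) + v_p(y) = 3 + 1 = 4. (Direct check: xy = 115248 = 7^4 · (48).)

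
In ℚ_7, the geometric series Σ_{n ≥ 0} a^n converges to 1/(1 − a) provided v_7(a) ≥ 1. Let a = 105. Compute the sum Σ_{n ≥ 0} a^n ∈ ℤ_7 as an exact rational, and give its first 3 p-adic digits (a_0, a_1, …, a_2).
Σ a^n = 1/(1 − a) = -1/104;  first 3 digits = (1, 1, 3)

v_7(a) = 1 ≥ 1, so the series converges in ℤ_7 to 1/(1 − a) = 1/(1 − 105) = -1/104. Expand this rational in ℤ_7: compute digits iteratively via d_i = x_i mod 7, x_{i+1} = (x_i − d_i)/7. The first 3 digits are (1, 1, 3).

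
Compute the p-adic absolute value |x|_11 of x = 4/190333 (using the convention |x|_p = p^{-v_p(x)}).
|4/190333|_11 = 14641

Step 1 — compute v_11(x) by factoring powers of 11 out of the numerator and denominator: v_11(4/190333) = -4. Step 2 — apply |x|_p = p^{-v_p(x)} = 11^{4} = 14641.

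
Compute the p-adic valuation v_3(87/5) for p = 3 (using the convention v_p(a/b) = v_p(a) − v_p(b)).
v_3(87/5) = 1

Factor powers of 3 from the numerator and denominator of the reduced fraction: 87 = 3^1 · 29 and 5 = 3^0 · 5. Apply v_p(a/b) = v_p(a) − v_p(b): v_3(87/5) = 1 − 0 = 1.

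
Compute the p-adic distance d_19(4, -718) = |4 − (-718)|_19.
d_19(4, -718) = 1/361

Step 1 — x − y = 4 − (-718) = 722. Step 2 — v_19(722) = 2 (factor: 722 = (19^2 · 2); the sign does not affect v_p). Step 3 — |x − y|_19 = 19^{-2} = 1/361.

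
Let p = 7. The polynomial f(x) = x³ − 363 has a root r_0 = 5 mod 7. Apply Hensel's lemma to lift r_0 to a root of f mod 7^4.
r_3 = 1356 (mod 2401)

Hensel: r_{i+1} = r_i − f(r_i)/f′(r_i) mod 7^{i+2}, where f′(x) = 3x². Iterate:
  r_0 = 5 (mod 7)
  r_1 = 33 (mod 49)
  r_2 = 327 (mod 343)
  r_3 = 1356 (mod 2401)
Final: r = 1356 with f(r) ≡ 0 mod 7^4.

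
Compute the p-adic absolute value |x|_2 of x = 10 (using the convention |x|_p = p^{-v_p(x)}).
|10|_2 = 1/2

Step 1 — compute v_2(x) by factoring powers of 2 out of the numerator and denominator: v_2(10) = 1. Step 2 — apply |x|_p = p^{-v_p(x)} = 2^{-1} = 1/2.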